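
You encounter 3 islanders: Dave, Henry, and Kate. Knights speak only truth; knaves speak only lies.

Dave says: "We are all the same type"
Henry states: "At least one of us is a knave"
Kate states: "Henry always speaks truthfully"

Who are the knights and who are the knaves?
Dave is a knave.
Henry is a knight.
Kate is a knight.

Verification:
- Dave (knave) says "We are all the same type" - this is FALSE (a lie) because Henry and Kate are knights and Dave is a knave.
- Henry (knight) says "At least one of us is a knave" - this is TRUE because Dave is a knave.
- Kate (knight) says "Henry always speaks truthfully" - this is TRUE because Henry is a knight.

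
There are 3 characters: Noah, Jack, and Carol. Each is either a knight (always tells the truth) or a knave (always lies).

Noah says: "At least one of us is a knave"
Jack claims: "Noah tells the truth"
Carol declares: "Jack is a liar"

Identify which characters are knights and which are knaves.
Noah is a knight.
Jack is a knight.
Carol is a knave.

Verification:
- Noah (knight) says "At least one of us is a knave" - this is TRUE because Carol is a knave.
- Jack (knight) says "Noah tells the truth" - this is TRUE because Noah is a knight.
- Carol (knave) says "Jack is a liar" - this is FALSE (a lie) because Jack is a knight.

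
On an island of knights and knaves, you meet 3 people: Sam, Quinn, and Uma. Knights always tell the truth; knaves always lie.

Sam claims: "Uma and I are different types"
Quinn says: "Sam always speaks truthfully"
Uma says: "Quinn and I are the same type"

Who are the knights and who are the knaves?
Sam is a knight.
Quinn is a knight.
Uma is a knave.

Verification:
- Sam (knight) says "Uma and I are different types" - this is TRUE because Sam is a knight and Uma is a knave.
- Quinn (knight) says "Sam always speaks truthfully" - this is TRUE because Sam is a knight.
- Uma (knave) says "Quinn and I are the same type" - this is FALSE (a lie) because Uma is a knave and Quinn is a knight.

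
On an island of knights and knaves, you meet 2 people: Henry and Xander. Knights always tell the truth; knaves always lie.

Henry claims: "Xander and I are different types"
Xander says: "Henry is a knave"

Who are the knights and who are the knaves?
Henry is a knight.
Xander is a knave.

Verification:
- Henry (knight) says "Xander and I are different types" - this is TRUE because Henry is a knight and Xander is a knave.
- Xander (knave) says "Henry is a knave" - this is FALSE (a lie) because Henry is a knight.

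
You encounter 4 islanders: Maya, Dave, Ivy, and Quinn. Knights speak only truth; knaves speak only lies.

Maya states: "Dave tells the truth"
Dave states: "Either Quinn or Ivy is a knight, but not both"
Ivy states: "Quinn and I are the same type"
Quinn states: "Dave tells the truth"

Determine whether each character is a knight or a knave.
Maya is a knight.
Dave is a knight.
Ivy is a knave.
Quinn is a knight.

Verification:
- Maya (knight) says "Dave tells the truth" - this is TRUE because Dave is a knight.
- Dave (knight) says "Either Quinn or Ivy is a knight, but not both" - this is TRUE because Quinn is a knight and Ivy is a knave.
- Ivy (knave) says "Quinn and I are the same type" - this is FALSE (a lie) because Ivy is a knave and Quinn is a knight.
- Quinn (knight) says "Dave tells the truth" - this is TRUE because Dave is a knight.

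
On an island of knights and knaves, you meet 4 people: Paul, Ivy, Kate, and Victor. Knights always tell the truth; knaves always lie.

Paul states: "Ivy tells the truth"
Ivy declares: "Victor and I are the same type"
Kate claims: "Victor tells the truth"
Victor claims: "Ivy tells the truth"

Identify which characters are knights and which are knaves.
Paul is a knight.
Ivy is a knight.
Kate is a knight.
Victor is a knight.

Verification:
- Paul (knight) says "Ivy tells the truth" - this is TRUE because Ivy is a knight.
- Ivy (knight) says "Victor and I are the same type" - this is TRUE because Ivy is a knight and Victor is a knight.
- Kate (knight) says "Victor tells the truth" - this is TRUE because Victor is a knight.
- Victor (knight) says "Ivy tells the truth" - this is TRUE because Ivy is a knight.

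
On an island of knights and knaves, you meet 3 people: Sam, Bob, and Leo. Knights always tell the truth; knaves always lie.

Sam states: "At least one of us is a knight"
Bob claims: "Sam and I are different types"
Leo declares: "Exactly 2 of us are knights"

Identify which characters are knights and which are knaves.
Sam is a knave.
Bob is a knave.
Leo is a knave.

Verification:
- Sam (knave) says "At least one of us is a knight" - this is FALSE (a lie) because no one is a knight.
- Bob (knave) says "Sam and I are different types" - this is FALSE (a lie) because Bob is a knave and Sam is a knave.
- Leo (knave) says "Exactly 2 of us are knights" - this is FALSE (a lie) because there are 0 knights.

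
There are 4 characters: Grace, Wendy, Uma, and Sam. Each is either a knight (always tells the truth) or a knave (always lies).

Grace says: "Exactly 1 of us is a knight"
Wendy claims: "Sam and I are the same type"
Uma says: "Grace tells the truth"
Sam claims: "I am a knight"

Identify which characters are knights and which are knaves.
Grace is a knave.
Wendy is a knight.
Uma is a knave.
Sam is a knight.

Verification:
- Grace (knave) says "Exactly 1 of us is a knight" - this is FALSE (a lie) because there are 2 knights.
- Wendy (knight) says "Sam and I are the same type" - this is TRUE because Wendy is a knight and Sam is a knight.
- Uma (knave) says "Grace tells the truth" - this is FALSE (a lie) because Grace is a knave.
- Sam (knight) says "I am a knight" - this is TRUE because Sam is a knight.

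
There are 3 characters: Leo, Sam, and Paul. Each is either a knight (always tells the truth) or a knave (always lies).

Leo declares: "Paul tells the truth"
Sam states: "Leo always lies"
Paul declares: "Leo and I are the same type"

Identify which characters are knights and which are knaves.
Leo is a knight.
Sam is a knave.
Paul is a knight.

Verification:
- Leo (knight) says "Paul tells the truth" - this is TRUE because Paul is a knight.
- Sam (knave) says "Leo always lies" - this is FALSE (a lie) because Leo is a knight.
- Paul (knight) says "Leo and I are the same type" - this is TRUE because Paul is a knight and Leo is a knight.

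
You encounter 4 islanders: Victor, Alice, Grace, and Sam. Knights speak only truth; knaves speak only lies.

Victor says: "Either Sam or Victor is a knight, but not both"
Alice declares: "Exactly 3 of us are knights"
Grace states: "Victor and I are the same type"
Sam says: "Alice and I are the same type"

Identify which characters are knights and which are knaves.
Victor is a knight.
Alice is a knight.
Grace is a knight.
Sam is a knave.

Verification:
- Victor (knight) says "Either Sam or Victor is a knight, but not both" - this is TRUE because Sam is a knave and Victor is a knight.
- Alice (knight) says "Exactly 3 of us are knights" - this is TRUE because there are 3 knights.
- Grace (knight) says "Victor and I are the same type" - this is TRUE because Grace is a knight and Victor is a knight.
- Sam (knave) says "Alice and I are the same type" - this is FALSE (a lie) because Sam is a knave and Alice is a knight.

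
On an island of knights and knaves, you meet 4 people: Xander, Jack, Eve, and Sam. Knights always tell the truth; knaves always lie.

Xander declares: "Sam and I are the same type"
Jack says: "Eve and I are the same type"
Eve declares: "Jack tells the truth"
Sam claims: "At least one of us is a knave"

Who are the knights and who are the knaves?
Xander is a knave.
Jack is a knight.
Eve is a knight.
Sam is a knight.

Verification:
- Xander (knave) says "Sam and I are the same type" - this is FALSE (a lie) because Xander is a knave and Sam is a knight.
- Jack (knight) says "Eve and I are the same type" - this is TRUE because Jack is a knight and Eve is a knight.
- Eve (knight) says "Jack tells the truth" - this is TRUE because Jack is a knight.
- Sam (knight) says "At least one of us is a knave" - this is TRUE because Xander is a knave.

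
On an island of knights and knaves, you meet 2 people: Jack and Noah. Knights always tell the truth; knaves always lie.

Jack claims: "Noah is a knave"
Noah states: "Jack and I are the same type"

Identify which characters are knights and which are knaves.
Jack is a knight.
Noah is a knave.

Verification:
- Jack (knight) says "Noah is a knave" - this is TRUE because Noah is a knave.
- Noah (knave) says "Jack and I are the same type" - this is FALSE (a lie) because Noah is a knave and Jack is a knight.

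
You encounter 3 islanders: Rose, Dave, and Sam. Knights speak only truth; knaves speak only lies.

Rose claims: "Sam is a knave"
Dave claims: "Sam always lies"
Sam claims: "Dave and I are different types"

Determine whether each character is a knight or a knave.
Rose is a knave.
Dave is a knave.
Sam is a knight.

Verification:
- Rose (knave) says "Sam is a knave" - this is FALSE (a lie) because Sam is a knight.
- Dave (knave) says "Sam always lies" - this is FALSE (a lie) because Sam is a knight.
- Sam (knight) says "Dave and I are different types" - this is TRUE because Sam is a knight and Dave is a knave.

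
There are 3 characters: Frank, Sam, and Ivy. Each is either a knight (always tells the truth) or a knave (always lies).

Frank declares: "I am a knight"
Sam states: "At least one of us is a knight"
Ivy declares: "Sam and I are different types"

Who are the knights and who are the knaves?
Frank is a knave.
Sam is a knave.
Ivy is a knave.

Verification:
- Frank (knave) says "I am a knight" - this is FALSE (a lie) because Frank is a knave.
- Sam (knave) says "At least one of us is a knight" - this is FALSE (a lie) because no one is a knight.
- Ivy (knave) says "Sam and I are different types" - this is FALSE (a lie) because Ivy is a knave and Sam is a knave.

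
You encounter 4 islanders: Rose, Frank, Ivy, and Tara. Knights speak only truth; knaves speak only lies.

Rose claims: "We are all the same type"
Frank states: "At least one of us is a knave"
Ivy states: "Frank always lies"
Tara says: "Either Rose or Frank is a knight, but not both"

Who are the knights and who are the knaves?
Rose is a knave.
Frank is a knight.
Ivy is a knave.
Tara is a knight.

Verification:
- Rose (knave) says "We are all the same type" - this is FALSE (a lie) because Frank and Tara are knights and Rose and Ivy are knaves.
- Frank (knight) says "At least one of us is a knave" - this is TRUE because Rose and Ivy are knaves.
- Ivy (knave) says "Frank always lies" - this is FALSE (a lie) because Frank is a knight.
- Tara (knight) says "Either Rose or Frank is a knight, but not both" - this is TRUE because Rose is a knave and Frank is a knight.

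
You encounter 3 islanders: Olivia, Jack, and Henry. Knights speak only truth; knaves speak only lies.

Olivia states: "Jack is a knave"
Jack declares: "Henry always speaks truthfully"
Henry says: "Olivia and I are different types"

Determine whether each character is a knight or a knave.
Olivia is a knave.
Jack is a knight.
Henry is a knight.

Verification:
- Olivia (knave) says "Jack is a knave" - this is FALSE (a lie) because Jack is a knight.
- Jack (knight) says "Henry always speaks truthfully" - this is TRUE because Henry is a knight.
- Henry (knight) says "Olivia and I are different types" - this is TRUE because Henry is a knight and Olivia is a knave.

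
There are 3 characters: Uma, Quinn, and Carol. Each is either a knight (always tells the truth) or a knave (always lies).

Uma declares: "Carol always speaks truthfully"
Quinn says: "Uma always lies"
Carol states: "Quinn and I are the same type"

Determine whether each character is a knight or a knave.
Uma is a knave.
Quinn is a knight.
Carol is a knave.

Verification:
- Uma (knave) says "Carol always speaks truthfully" - this is FALSE (a lie) because Carol is a knave.
- Quinn (knight) says "Uma always lies" - this is TRUE because Uma is a knave.
- Carol (knave) says "Quinn and I are the same type" - this is FALSE (a lie) because Carol is a knave and Quinn is a knight.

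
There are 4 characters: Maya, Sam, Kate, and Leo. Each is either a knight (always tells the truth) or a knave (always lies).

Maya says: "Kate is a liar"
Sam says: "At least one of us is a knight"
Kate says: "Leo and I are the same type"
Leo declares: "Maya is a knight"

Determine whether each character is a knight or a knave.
Maya is a knight.
Sam is a knight.
Kate is a knave.
Leo is a knight.

Verification:
- Maya (knight) says "Kate is a liar" - this is TRUE because Kate is a knave.
- Sam (knight) says "At least one of us is a knight" - this is TRUE because Maya, Sam, and Leo are knights.
- Kate (knave) says "Leo and I are the same type" - this is FALSE (a lie) because Kate is a knave and Leo is a knight.
- Leo (knight) says "Maya is a knight" - this is TRUE because Maya is a knight.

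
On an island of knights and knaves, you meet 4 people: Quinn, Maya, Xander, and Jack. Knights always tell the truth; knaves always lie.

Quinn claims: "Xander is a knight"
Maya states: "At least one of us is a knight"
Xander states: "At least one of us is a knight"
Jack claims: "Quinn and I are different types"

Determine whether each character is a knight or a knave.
Quinn is a knave.
Maya is a knave.
Xander is a knave.
Jack is a knave.

Verification:
- Quinn (knave) says "Xander is a knight" - this is FALSE (a lie) because Xander is a knave.
- Maya (knave) says "At least one of us is a knight" - this is FALSE (a lie) because no one is a knight.
- Xander (knave) says "At least one of us is a knight" - this is FALSE (a lie) because no one is a knight.
- Jack (knave) says "Quinn and I are different types" - this is FALSE (a lie) because Jack is a knave and Quinn is a knave.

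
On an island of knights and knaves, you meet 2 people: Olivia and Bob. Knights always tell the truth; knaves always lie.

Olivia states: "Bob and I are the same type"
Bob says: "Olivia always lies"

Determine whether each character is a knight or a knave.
Olivia is a knave.
Bob is a knight.

Verification:
- Olivia (knave) says "Bob and I are the same type" - this is FALSE (a lie) because Olivia is a knave and Bob is a knight.
- Bob (knight) says "Olivia always lies" - this is TRUE because Olivia is a knave.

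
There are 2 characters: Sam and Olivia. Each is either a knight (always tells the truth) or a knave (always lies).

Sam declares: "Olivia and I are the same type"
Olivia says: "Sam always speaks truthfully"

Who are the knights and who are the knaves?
Sam is a knight.
Olivia is a knight.

Verification:
- Sam (knight) says "Olivia and I are the same type" - this is TRUE because Sam is a knight and Olivia is a knight.
- Olivia (knight) says "Sam always speaks truthfully" - this is TRUE because Sam is a knight.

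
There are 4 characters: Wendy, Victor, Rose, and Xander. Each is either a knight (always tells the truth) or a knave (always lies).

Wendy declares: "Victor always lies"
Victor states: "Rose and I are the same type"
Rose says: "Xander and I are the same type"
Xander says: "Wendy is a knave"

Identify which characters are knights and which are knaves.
Wendy is a knave.
Victor is a knight.
Rose is a knight.
Xander is a knight.

Verification:
- Wendy (knave) says "Victor always lies" - this is FALSE (a lie) because Victor is a knight.
- Victor (knight) says "Rose and I are the same type" - this is TRUE because Victor is a knight and Rose is a knight.
- Rose (knight) says "Xander and I are the same type" - this is TRUE because Rose is a knight and Xander is a knight.
- Xander (knight) says "Wendy is a knave" - this is TRUE because Wendy is a knave.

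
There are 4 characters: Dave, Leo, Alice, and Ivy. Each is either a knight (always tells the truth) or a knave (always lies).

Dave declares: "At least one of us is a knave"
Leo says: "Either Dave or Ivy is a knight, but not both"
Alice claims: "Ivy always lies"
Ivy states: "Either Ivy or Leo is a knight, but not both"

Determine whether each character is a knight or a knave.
Dave is a knight.
Leo is a knave.
Alice is a knave.
Ivy is a knight.

Verification:
- Dave (knight) says "At least one of us is a knave" - this is TRUE because Leo and Alice are knaves.
- Leo (knave) says "Either Dave or Ivy is a knight, but not both" - this is FALSE (a lie) because Dave is a knight and Ivy is a knight.
- Alice (knave) says "Ivy always lies" - this is FALSE (a lie) because Ivy is a knight.
- Ivy (knight) says "Either Ivy or Leo is a knight, but not both" - this is TRUE because Ivy is a knight and Leo is a knave.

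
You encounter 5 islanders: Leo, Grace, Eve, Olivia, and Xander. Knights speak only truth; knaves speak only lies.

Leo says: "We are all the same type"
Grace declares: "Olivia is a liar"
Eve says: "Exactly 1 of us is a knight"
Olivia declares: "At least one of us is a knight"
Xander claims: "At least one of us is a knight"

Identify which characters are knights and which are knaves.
Leo is a knave.
Grace is a knave.
Eve is a knave.
Olivia is a knight.
Xander is a knight.

Verification:
- Leo (knave) says "We are all the same type" - this is FALSE (a lie) because Olivia and Xander are knights and Leo, Grace, and Eve are knaves.
- Grace (knave) says "Olivia is a liar" - this is FALSE (a lie) because Olivia is a knight.
- Eve (knave) says "Exactly 1 of us is a knight" - this is FALSE (a lie) because there are 2 knights.
- Olivia (knight) says "At least one of us is a knight" - this is TRUE because Olivia and Xander are knights.
- Xander (knight) says "At least one of us is a knight" - this is TRUE because Olivia and Xander are knights.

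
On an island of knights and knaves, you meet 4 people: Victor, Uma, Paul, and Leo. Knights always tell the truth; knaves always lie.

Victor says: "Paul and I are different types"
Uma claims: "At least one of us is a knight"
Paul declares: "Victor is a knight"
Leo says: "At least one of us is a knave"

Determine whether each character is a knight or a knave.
Victor is a knave.
Uma is a knight.
Paul is a knave.
Leo is a knight.

Verification:
- Victor (knave) says "Paul and I are different types" - this is FALSE (a lie) because Victor is a knave and Paul is a knave.
- Uma (knight) says "At least one of us is a knight" - this is TRUE because Uma and Leo are knights.
- Paul (knave) says "Victor is a knight" - this is FALSE (a lie) because Victor is a knave.
- Leo (knight) says "At least one of us is a knave" - this is TRUE because Victor and Paul are knaves.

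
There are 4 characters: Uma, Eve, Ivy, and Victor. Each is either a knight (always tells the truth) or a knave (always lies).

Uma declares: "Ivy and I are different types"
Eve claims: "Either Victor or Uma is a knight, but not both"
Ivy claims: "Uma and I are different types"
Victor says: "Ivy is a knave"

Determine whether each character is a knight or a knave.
Uma is a knave.
Eve is a knight.
Ivy is a knave.
Victor is a knight.

Verification:
- Uma (knave) says "Ivy and I are different types" - this is FALSE (a lie) because Uma is a knave and Ivy is a knave.
- Eve (knight) says "Either Victor or Uma is a knight, but not both" - this is TRUE because Victor is a knight and Uma is a knave.
- Ivy (knave) says "Uma and I are different types" - this is FALSE (a lie) because Ivy is a knave and Uma is a knave.
- Victor (knight) says "Ivy is a knave" - this is TRUE because Ivy is a knave.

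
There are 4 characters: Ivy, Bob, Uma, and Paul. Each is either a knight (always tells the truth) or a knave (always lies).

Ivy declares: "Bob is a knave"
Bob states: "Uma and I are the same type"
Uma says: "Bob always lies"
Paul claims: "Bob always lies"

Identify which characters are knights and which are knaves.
Ivy is a knight.
Bob is a knave.
Uma is a knight.
Paul is a knight.

Verification:
- Ivy (knight) says "Bob is a knave" - this is TRUE because Bob is a knave.
- Bob (knave) says "Uma and I are the same type" - this is FALSE (a lie) because Bob is a knave and Uma is a knight.
- Uma (knight) says "Bob always lies" - this is TRUE because Bob is a knave.
- Paul (knight) says "Bob always lies" - this is TRUE because Bob is a knave.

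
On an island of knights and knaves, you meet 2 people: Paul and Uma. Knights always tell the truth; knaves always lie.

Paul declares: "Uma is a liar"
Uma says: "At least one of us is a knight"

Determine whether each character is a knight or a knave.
Paul is a knave.
Uma is a knight.

Verification:
- Paul (knave) says "Uma is a liar" - this is FALSE (a lie) because Uma is a knight.
- Uma (knight) says "At least one of us is a knight" - this is TRUE because Uma is a knight.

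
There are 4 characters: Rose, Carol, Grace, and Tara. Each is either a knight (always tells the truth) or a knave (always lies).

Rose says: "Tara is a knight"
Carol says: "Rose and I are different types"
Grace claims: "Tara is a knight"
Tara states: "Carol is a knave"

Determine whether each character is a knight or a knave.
Rose is a knave.
Carol is a knight.
Grace is a knave.
Tara is a knave.

Verification:
- Rose (knave) says "Tara is a knight" - this is FALSE (a lie) because Tara is a knave.
- Carol (knight) says "Rose and I are different types" - this is TRUE because Carol is a knight and Rose is a knave.
- Grace (knave) says "Tara is a knight" - this is FALSE (a lie) because Tara is a knave.
- Tara (knave) says "Carol is a knave" - this is FALSE (a lie) because Carol is a knight.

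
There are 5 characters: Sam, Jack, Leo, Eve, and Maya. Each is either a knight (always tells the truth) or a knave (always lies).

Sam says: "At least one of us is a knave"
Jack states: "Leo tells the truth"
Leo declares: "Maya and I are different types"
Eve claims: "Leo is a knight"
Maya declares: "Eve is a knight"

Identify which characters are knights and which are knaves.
Sam is a knight.
Jack is a knave.
Leo is a knave.
Eve is a knave.
Maya is a knave.

Verification:
- Sam (knight) says "At least one of us is a knave" - this is TRUE because Jack, Leo, Eve, and Maya are knaves.
- Jack (knave) says "Leo tells the truth" - this is FALSE (a lie) because Leo is a knave.
- Leo (knave) says "Maya and I are different types" - this is FALSE (a lie) because Leo is a knave and Maya is a knave.
- Eve (knave) says "Leo is a knight" - this is FALSE (a lie) because Leo is a knave.
- Maya (knave) says "Eve is a knight" - this is FALSE (a lie) because Eve is a knave.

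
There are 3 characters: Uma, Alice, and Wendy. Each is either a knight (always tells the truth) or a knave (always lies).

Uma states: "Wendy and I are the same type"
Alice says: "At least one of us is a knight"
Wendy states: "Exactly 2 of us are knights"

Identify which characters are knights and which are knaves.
Uma is a knave.
Alice is a knight.
Wendy is a knight.

Verification:
- Uma (knave) says "Wendy and I are the same type" - this is FALSE (a lie) because Uma is a knave and Wendy is a knight.
- Alice (knight) says "At least one of us is a knight" - this is TRUE because Alice and Wendy are knights.
- Wendy (knight) says "Exactly 2 of us are knights" - this is TRUE because there are 2 knights.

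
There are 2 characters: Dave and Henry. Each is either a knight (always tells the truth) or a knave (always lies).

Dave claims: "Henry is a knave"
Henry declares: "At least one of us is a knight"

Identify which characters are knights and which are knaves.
Dave is a knave.
Henry is a knight.

Verification:
- Dave (knave) says "Henry is a knave" - this is FALSE (a lie) because Henry is a knight.
- Henry (knight) says "At least one of us is a knight" - this is TRUE because Henry is a knight.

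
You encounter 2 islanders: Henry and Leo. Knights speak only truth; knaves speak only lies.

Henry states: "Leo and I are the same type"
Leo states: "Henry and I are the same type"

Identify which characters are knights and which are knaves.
Henry is a knight.
Leo is a knight.

Verification:
- Henry (knight) says "Leo and I are the same type" - this is TRUE because Henry is a knight and Leo is a knight.
- Leo (knight) says "Henry and I are the same type" - this is TRUE because Leo is a knight and Henry is a knight.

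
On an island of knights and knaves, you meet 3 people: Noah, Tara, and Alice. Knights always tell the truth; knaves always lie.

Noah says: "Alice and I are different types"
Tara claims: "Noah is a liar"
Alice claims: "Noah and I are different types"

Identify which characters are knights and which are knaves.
Noah is a knave.
Tara is a knight.
Alice is a knave.

Verification:
- Noah (knave) says "Alice and I are different types" - this is FALSE (a lie) because Noah is a knave and Alice is a knave.
- Tara (knight) says "Noah is a liar" - this is TRUE because Noah is a knave.
- Alice (knave) says "Noah and I are different types" - this is FALSE (a lie) because Alice is a knave and Noah is a knave.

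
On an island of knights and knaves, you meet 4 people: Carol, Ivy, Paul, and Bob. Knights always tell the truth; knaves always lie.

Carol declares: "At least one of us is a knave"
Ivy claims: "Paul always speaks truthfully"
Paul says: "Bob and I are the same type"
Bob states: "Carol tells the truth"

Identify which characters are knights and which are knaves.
Carol is a knight.
Ivy is a knave.
Paul is a knave.
Bob is a knight.

Verification:
- Carol (knight) says "At least one of us is a knave" - this is TRUE because Ivy and Paul are knaves.
- Ivy (knave) says "Paul always speaks truthfully" - this is FALSE (a lie) because Paul is a knave.
- Paul (knave) says "Bob and I are the same type" - this is FALSE (a lie) because Paul is a knave and Bob is a knight.
- Bob (knight) says "Carol tells the truth" - this is TRUE because Carol is a knight.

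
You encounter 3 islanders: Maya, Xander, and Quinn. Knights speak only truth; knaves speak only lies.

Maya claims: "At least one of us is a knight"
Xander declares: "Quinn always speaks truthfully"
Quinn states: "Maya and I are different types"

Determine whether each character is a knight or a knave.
Maya is a knave.
Xander is a knave.
Quinn is a knave.

Verification:
- Maya (knave) says "At least one of us is a knight" - this is FALSE (a lie) because no one is a knight.
- Xander (knave) says "Quinn always speaks truthfully" - this is FALSE (a lie) because Quinn is a knave.
- Quinn (knave) says "Maya and I are different types" - this is FALSE (a lie) because Quinn is a knave and Maya is a knave.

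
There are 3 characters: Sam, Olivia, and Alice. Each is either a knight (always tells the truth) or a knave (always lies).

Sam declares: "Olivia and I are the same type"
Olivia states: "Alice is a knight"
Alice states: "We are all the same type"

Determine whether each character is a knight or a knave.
Sam is a knight.
Olivia is a knight.
Alice is a knight.

Verification:
- Sam (knight) says "Olivia and I are the same type" - this is TRUE because Sam is a knight and Olivia is a knight.
- Olivia (knight) says "Alice is a knight" - this is TRUE because Alice is a knight.
- Alice (knight) says "We are all the same type" - this is TRUE because Sam, Olivia, and Alice are knights.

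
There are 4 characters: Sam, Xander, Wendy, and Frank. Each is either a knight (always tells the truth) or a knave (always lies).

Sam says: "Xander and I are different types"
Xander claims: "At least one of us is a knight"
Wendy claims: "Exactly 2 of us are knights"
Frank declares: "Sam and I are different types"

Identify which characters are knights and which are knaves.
Sam is a knave.
Xander is a knave.
Wendy is a knave.
Frank is a knave.

Verification:
- Sam (knave) says "Xander and I are different types" - this is FALSE (a lie) because Sam is a knave and Xander is a knave.
- Xander (knave) says "At least one of us is a knight" - this is FALSE (a lie) because no one is a knight.
- Wendy (knave) says "Exactly 2 of us are knights" - this is FALSE (a lie) because there are 0 knights.
- Frank (knave) says "Sam and I are different types" - this is FALSE (a lie) because Frank is a knave and Sam is a knave.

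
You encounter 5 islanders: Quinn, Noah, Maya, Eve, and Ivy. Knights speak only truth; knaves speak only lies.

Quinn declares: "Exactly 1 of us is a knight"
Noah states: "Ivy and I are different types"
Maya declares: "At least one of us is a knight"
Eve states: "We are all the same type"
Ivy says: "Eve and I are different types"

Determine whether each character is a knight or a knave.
Quinn is a knave.
Noah is a knight.
Maya is a knight.
Eve is a knave.
Ivy is a knave.

Verification:
- Quinn (knave) says "Exactly 1 of us is a knight" - this is FALSE (a lie) because there are 2 knights.
- Noah (knight) says "Ivy and I are different types" - this is TRUE because Noah is a knight and Ivy is a knave.
- Maya (knight) says "At least one of us is a knight" - this is TRUE because Noah and Maya are knights.
- Eve (knave) says "We are all the same type" - this is FALSE (a lie) because Noah and Maya are knights and Quinn, Eve, and Ivy are knaves.
- Ivy (knave) says "Eve and I are different types" - this is FALSE (a lie) because Ivy is a knave and Eve is a knave.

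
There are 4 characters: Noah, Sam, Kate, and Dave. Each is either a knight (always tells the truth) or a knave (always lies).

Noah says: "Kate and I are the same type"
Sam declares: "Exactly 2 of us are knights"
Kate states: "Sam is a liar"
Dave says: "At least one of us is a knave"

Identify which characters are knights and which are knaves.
Noah is a knight.
Sam is a knave.
Kate is a knight.
Dave is a knight.

Verification:
- Noah (knight) says "Kate and I are the same type" - this is TRUE because Noah is a knight and Kate is a knight.
- Sam (knave) says "Exactly 2 of us are knights" - this is FALSE (a lie) because there are 3 knights.
- Kate (knight) says "Sam is a liar" - this is TRUE because Sam is a knave.
- Dave (knight) says "At least one of us is a knave" - this is TRUE because Sam is a knave.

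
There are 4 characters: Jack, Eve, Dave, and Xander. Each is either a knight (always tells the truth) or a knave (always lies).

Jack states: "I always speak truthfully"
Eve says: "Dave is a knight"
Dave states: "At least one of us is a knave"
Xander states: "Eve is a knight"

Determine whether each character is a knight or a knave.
Jack is a knave.
Eve is a knight.
Dave is a knight.
Xander is a knight.

Verification:
- Jack (knave) says "I always speak truthfully" - this is FALSE (a lie) because Jack is a knave.
- Eve (knight) says "Dave is a knight" - this is TRUE because Dave is a knight.
- Dave (knight) says "At least one of us is a knave" - this is TRUE because Jack is a knave.
- Xander (knight) says "Eve is a knight" - this is TRUE because Eve is a knight.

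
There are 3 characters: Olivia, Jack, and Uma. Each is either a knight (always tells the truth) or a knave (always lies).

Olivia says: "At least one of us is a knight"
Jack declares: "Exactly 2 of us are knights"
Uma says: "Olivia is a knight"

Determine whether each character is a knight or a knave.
Olivia is a knave.
Jack is a knave.
Uma is a knave.

Verification:
- Olivia (knave) says "At least one of us is a knight" - this is FALSE (a lie) because no one is a knight.
- Jack (knave) says "Exactly 2 of us are knights" - this is FALSE (a lie) because there are 0 knights.
- Uma (knave) says "Olivia is a knight" - this is FALSE (a lie) because Olivia is a knave.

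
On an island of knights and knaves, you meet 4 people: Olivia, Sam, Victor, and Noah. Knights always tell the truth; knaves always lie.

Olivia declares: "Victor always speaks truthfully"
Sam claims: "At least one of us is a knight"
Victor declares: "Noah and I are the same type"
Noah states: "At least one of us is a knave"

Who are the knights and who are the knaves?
Olivia is a knave.
Sam is a knight.
Victor is a knave.
Noah is a knight.

Verification:
- Olivia (knave) says "Victor always speaks truthfully" - this is FALSE (a lie) because Victor is a knave.
- Sam (knight) says "At least one of us is a knight" - this is TRUE because Sam and Noah are knights.
- Victor (knave) says "Noah and I are the same type" - this is FALSE (a lie) because Victor is a knave and Noah is a knight.
- Noah (knight) says "At least one of us is a knave" - this is TRUE because Olivia and Victor are knaves.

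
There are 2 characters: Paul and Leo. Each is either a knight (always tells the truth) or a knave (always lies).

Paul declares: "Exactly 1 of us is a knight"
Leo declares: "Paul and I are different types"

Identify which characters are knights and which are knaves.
Paul is a knave.
Leo is a knave.

Verification:
- Paul (knave) says "Exactly 1 of us is a knight" - this is FALSE (a lie) because there are 0 knights.
- Leo (knave) says "Paul and I are different types" - this is FALSE (a lie) because Leo is a knave and Paul is a knave.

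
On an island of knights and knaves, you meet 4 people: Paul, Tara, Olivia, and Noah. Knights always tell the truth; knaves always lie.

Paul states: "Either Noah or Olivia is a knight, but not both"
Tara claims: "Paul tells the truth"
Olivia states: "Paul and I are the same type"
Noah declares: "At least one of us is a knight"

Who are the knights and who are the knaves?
Paul is a knight.
Tara is a knight.
Olivia is a knave.
Noah is a knight.

Verification:
- Paul (knight) says "Either Noah or Olivia is a knight, but not both" - this is TRUE because Noah is a knight and Olivia is a knave.
- Tara (knight) says "Paul tells the truth" - this is TRUE because Paul is a knight.
- Olivia (knave) says "Paul and I are the same type" - this is FALSE (a lie) because Olivia is a knave and Paul is a knight.
- Noah (knight) says "At least one of us is a knight" - this is TRUE because Paul, Tara, and Noah are knights.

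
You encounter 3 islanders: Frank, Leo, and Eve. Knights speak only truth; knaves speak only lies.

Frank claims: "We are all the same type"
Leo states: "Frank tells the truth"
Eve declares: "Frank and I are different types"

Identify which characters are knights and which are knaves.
Frank is a knave.
Leo is a knave.
Eve is a knight.

Verification:
- Frank (knave) says "We are all the same type" - this is FALSE (a lie) because Eve is a knight and Frank and Leo are knaves.
- Leo (knave) says "Frank tells the truth" - this is FALSE (a lie) because Frank is a knave.
- Eve (knight) says "Frank and I are different types" - this is TRUE because Eve is a knight and Frank is a knave.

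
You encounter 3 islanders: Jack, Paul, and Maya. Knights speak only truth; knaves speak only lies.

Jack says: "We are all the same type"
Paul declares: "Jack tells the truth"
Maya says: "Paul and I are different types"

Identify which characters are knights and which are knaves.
Jack is a knave.
Paul is a knave.
Maya is a knight.

Verification:
- Jack (knave) says "We are all the same type" - this is FALSE (a lie) because Maya is a knight and Jack and Paul are knaves.
- Paul (knave) says "Jack tells the truth" - this is FALSE (a lie) because Jack is a knave.
- Maya (knight) says "Paul and I are different types" - this is TRUE because Maya is a knight and Paul is a knave.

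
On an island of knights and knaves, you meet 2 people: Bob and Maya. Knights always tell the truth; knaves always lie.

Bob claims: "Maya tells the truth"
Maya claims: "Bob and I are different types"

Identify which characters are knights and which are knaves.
Bob is a knave.
Maya is a knave.

Verification:
- Bob (knave) says "Maya tells the truth" - this is FALSE (a lie) because Maya is a knave.
- Maya (knave) says "Bob and I are different types" - this is FALSE (a lie) because Maya is a knave and Bob is a knave.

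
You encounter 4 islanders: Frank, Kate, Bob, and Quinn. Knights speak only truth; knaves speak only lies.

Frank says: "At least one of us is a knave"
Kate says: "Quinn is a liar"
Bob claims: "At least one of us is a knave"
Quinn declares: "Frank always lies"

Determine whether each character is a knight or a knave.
Frank is a knight.
Kate is a knight.
Bob is a knight.
Quinn is a knave.

Verification:
- Frank (knight) says "At least one of us is a knave" - this is TRUE because Quinn is a knave.
- Kate (knight) says "Quinn is a liar" - this is TRUE because Quinn is a knave.
- Bob (knight) says "At least one of us is a knave" - this is TRUE because Quinn is a knave.
- Quinn (knave) says "Frank always lies" - this is FALSE (a lie) because Frank is a knight.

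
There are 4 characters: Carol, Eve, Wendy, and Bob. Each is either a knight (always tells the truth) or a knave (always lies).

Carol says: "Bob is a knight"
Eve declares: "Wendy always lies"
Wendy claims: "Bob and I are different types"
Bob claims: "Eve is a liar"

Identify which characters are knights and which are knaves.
Carol is a knave.
Eve is a knight.
Wendy is a knave.
Bob is a knave.

Verification:
- Carol (knave) says "Bob is a knight" - this is FALSE (a lie) because Bob is a knave.
- Eve (knight) says "Wendy always lies" - this is TRUE because Wendy is a knave.
- Wendy (knave) says "Bob and I are different types" - this is FALSE (a lie) because Wendy is a knave and Bob is a knave.
- Bob (knave) says "Eve is a liar" - this is FALSE (a lie) because Eve is a knight.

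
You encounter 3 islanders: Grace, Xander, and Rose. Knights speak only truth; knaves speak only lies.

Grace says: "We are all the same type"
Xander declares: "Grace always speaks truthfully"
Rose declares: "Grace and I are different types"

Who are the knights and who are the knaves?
Grace is a knave.
Xander is a knave.
Rose is a knight.

Verification:
- Grace (knave) says "We are all the same type" - this is FALSE (a lie) because Rose is a knight and Grace and Xander are knaves.
- Xander (knave) says "Grace always speaks truthfully" - this is FALSE (a lie) because Grace is a knave.
- Rose (knight) says "Grace and I are different types" - this is TRUE because Rose is a knight and Grace is a knave.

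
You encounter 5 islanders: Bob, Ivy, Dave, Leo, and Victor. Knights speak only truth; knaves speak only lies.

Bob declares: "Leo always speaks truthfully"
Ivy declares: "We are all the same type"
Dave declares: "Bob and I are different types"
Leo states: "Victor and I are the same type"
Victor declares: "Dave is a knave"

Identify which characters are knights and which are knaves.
Bob is a knave.
Ivy is a knave.
Dave is a knave.
Leo is a knave.
Victor is a knight.

Verification:
- Bob (knave) says "Leo always speaks truthfully" - this is FALSE (a lie) because Leo is a knave.
- Ivy (knave) says "We are all the same type" - this is FALSE (a lie) because Victor is a knight and Bob, Ivy, Dave, and Leo are knaves.
- Dave (knave) says "Bob and I are different types" - this is FALSE (a lie) because Dave is a knave and Bob is a knave.
- Leo (knave) says "Victor and I are the same type" - this is FALSE (a lie) because Leo is a knave and Victor is a knight.
- Victor (knight) says "Dave is a knave" - this is TRUE because Dave is a knave.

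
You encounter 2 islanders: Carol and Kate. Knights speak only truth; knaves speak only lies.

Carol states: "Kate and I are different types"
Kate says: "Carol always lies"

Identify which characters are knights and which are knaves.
Carol is a knight.
Kate is a knave.

Verification:
- Carol (knight) says "Kate and I are different types" - this is TRUE because Carol is a knight and Kate is a knave.
- Kate (knave) says "Carol always lies" - this is FALSE (a lie) because Carol is a knight.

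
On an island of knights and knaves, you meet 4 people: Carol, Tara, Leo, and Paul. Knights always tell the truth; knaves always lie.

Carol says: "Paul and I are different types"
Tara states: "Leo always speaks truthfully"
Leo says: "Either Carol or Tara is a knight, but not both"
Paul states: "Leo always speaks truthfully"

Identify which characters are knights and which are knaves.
Carol is a knave.
Tara is a knave.
Leo is a knave.
Paul is a knave.

Verification:
- Carol (knave) says "Paul and I are different types" - this is FALSE (a lie) because Carol is a knave and Paul is a knave.
- Tara (knave) says "Leo always speaks truthfully" - this is FALSE (a lie) because Leo is a knave.
- Leo (knave) says "Either Carol or Tara is a knight, but not both" - this is FALSE (a lie) because Carol is a knave and Tara is a knave.
- Paul (knave) says "Leo always speaks truthfully" - this is FALSE (a lie) because Leo is a knave.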